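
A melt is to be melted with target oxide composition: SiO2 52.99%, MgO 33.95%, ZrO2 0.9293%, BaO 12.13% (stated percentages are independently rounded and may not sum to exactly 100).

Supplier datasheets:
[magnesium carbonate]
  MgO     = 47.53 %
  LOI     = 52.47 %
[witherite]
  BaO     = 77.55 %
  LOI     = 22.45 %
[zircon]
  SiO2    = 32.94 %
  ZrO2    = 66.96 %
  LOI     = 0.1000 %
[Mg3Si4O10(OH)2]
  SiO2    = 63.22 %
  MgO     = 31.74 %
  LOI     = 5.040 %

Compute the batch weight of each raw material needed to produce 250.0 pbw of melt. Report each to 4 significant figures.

Batch per 250.0 pbw melt:
  magnesium carbonate: 39.85 pbw
  witherite: 39.10 pbw
  zircon: 3.470 pbw
  Mg3Si4O10(OH)2: 207.7 pbw
Total batch = 290.1 pbw; LOI loss = 40.16 pbw; yield = 86.16%

Working values appear with 4-significant-digit rounding when written out; all arithmetic carries full precision from start to finish. Every reported number is rounded just once. All derived quantities (the totals, glass mass, the four compositions, LOI, the yield) are rebuilt in full float precision from the weighed amounts on 250.0 pbw of glass, as quoted within question or answer.
Oxide-by-oxide targets in 250.0 pbw melt:
  SiO2: 52.99% × 250.0 = 132.5 pbw
  MgO: 33.95% × 250.0 = 84.88 pbw
  ZrO2: 0.9293% × 250.0 = 2.323 pbw
  BaO: 12.13% × 250.0 = 30.32 pbw
Sums-versus-targets review applying the batch weights above, under the basis named above (target by target, the sums agree inside rounding margins):
  SiO2: 3.470·0.3294 + 207.7·0.6322 = 132.5 pbw (target 132.5 pbw)
  MgO: 39.85·0.4753 + 207.7·0.3174 = 84.86 pbw (target 84.88 pbw)
  ZrO2: 3.470·0.6696 = 2.324 pbw (target 2.323 pbw)
  BaO: 39.10·0.7755 = 30.32 pbw (target 30.32 pbw)
Mass balance on the glass: total batch − LOI = 250.0 pbw (summing oxide targets gives 250.0 pbw; the stated basis being 250.0 pbw — any gap is answer rounding).
Batch grand total — Σ batch = 290.1 pbw; the LOI term Σ batch·LOI equals 40.16 pbw; as yield: glass ÷ batch → 86.16%.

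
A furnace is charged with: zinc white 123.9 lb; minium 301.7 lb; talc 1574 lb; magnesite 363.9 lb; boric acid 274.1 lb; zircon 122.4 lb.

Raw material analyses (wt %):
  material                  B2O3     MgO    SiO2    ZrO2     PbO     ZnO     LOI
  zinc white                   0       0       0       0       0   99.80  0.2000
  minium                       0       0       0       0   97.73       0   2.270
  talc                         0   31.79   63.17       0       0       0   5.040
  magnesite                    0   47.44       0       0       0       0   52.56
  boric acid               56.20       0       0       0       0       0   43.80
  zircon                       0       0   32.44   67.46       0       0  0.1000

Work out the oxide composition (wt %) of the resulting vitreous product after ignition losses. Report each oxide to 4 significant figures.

The working math keeps full float precision from start to finish — the intermediate values appear (rounded to four significant figures) on the page. A single rounding completes each reported number; all derived quantities, which include the six compositions, the yield, totals, glass mass, ignition loss, are rebuilt in full precision, as set out in the problem or answer text, from the batch weights at 2362 lb of glass.
What the batch supplies per oxide:
  B2O3: 274.1·0.5620 = 154.0 lb
  MgO: 1574·0.3179 + 363.9·0.4744 = 673.0 lb
  SiO2: 1574·0.6317 + 122.4·0.3244 = 1034 lb
  ZrO2: 122.4·0.6746 = 82.57 lb
  PbO: 301.7·0.9773 = 294.9 lb
  ZnO: 123.9·0.9980 = 123.7 lb
LOI: 123.9·0.002000 + 301.7·0.02270 + 1574·0.05040 + 363.9·0.5256 + 274.1·0.4380 + 122.4·0.001000 = 397.9 lb
Glass = total batch minus LOI = 2760 − 397.9 = 2362 lb (consistent with Σ oxide mass)
each wt % is 100 × oxide ÷ glass

Glass mass = 2362 lb (batch 2760 − LOI 397.9).
Composition: B2O3 6.521%, MgO 28.49%, SiO2 43.77%, ZrO2 3.496%, PbO 12.48%, ZnO 5.235%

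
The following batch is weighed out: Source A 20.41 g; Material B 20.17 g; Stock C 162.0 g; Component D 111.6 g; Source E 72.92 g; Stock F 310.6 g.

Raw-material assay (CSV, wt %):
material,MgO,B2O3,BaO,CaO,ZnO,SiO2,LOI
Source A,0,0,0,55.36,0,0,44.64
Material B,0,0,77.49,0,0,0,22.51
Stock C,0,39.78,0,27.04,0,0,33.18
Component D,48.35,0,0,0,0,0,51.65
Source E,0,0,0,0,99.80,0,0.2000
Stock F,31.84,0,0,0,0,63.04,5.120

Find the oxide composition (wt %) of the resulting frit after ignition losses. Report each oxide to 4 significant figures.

Glass mass = 556.6 g (batch 697.7 − LOI 141.1).
Composition: MgO 27.46%, B2O3 11.58%, BaO 2.808%, CaO 9.900%, ZnO 13.07%, SiO2 35.18%

Every computation carries exact precision end to end. Intermediates are shown rounded to four significant figures between the steps. A single rounding produces each reported number; the derived quantities are carried at exact precision (the totals, the yield, LOI, the six compositions, glass mass) from the weighed amounts for 556.6 g of glass exactly as shown in problem or answer.
Per-oxide mass from batch:
  MgO: 111.6·0.4835 + 310.6·0.3184 = 152.9 g
  B2O3: 162.0·0.3978 = 64.44 g
  BaO: 20.17·0.7749 = 15.63 g
  CaO: 20.41·0.5536 + 162.0·0.2704 = 55.10 g
  ZnO: 72.92·0.9980 = 72.77 g
  SiO2: 310.6·0.6304 = 195.8 g
LOI: 20.41·0.4464 + 20.17·0.2251 + 162.0·0.3318 + 111.6·0.5165 + 72.92·0.002000 + 310.6·0.05120 = 141.1 g
Resulting glass, batch − LOI: 697.7 − 141.1 = 556.6 g (consistent with Σ oxide mass)
percent share: oxide ÷ glass, ×100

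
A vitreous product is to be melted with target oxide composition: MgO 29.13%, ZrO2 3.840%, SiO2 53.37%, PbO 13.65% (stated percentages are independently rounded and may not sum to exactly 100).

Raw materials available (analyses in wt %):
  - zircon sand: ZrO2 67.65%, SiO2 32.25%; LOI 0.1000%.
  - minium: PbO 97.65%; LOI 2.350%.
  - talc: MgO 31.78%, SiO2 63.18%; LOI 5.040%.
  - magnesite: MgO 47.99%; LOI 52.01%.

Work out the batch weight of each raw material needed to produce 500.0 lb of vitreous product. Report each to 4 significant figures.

Full float precision is maintained throughout. Values along the way are printed, with 4-significant-figure rounding, between the steps; every reported number carries a single rounding — derived quantities are computed using the weight values on 500.0 lb of glass at exact precision (the totals, LOI, the four compositions, yield, glass mass), as written in the question or the answer.
Oxide mass targets, per 500.0 lb vitreous product:
  MgO: 29.13% × 500.0 = 145.6 lb
  ZrO2: 3.840% × 500.0 = 19.20 lb
  SiO2: 53.37% × 500.0 = 266.8 lb
  PbO: 13.65% × 500.0 = 68.25 lb
Per-oxide balance check given the weights on record, per the basis as stated (each sum matches its target mass modulo rounding of the values):
  MgO: 407.9·0.3178 + 33.40·0.4799 = 145.7 lb (target 145.6 lb)
  ZrO2: 28.38·0.6765 = 19.20 lb (target 19.20 lb)
  SiO2: 28.38·0.3225 + 407.9·0.6318 = 266.9 lb (target 266.8 lb)
  PbO: 69.89·0.9765 = 68.25 lb (target 68.25 lb)
Glass-mass closure: the batch minus its LOI: 500.0 lb (per-oxide target masses sum to 500.0 lb; the stated basis being 500.0 lb — any gap is answer rounding).
Adding the batch up: Σ batch = 539.6 lb; Σ batch·LOI gives LOI loss = 39.60 lb; the yield ratio, glass ÷ batch: 92.66%.

Batch per 500.0 lb vitreous product:
  zircon sand: 28.38 lb
  minium: 69.89 lb
  talc: 407.9 lb
  magnesite: 33.40 lb
Total batch = 539.6 lb; LOI loss = 39.60 lb; yield = 92.66%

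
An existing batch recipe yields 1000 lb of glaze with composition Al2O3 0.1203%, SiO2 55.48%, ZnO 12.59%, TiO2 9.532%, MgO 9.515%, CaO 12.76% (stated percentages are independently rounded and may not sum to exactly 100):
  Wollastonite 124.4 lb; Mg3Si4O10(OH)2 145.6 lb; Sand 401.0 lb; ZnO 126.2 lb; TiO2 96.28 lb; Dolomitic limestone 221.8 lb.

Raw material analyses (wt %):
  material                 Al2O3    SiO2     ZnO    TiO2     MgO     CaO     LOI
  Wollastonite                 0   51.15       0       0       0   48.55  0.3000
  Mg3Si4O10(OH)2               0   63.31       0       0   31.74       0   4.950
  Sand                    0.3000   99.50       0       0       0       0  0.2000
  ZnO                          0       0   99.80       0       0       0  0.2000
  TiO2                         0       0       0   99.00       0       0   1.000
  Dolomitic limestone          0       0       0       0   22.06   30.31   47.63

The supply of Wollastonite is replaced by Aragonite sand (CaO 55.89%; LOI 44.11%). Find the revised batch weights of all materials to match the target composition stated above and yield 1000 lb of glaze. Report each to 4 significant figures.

The intermediate values are printed rounded to four significant digits — exact precision is maintained end to end — each reported figure sees exactly one rounding; all derived quantities are rebuilt at full precision (the six compositions, the yield, glass mass, the totals, ignition loss) from the batch weights per 1000 lb of glass as written in problem or answer.
Target oxide masses per 1000 lb glaze:
  Al2O3: 0.1203% × 1000 = 1.203 lb
  SiO2: 55.48% × 1000 = 554.8 lb
  ZnO: 12.59% × 1000 = 125.9 lb
  TiO2: 9.532% × 1000 = 95.32 lb
  MgO: 9.515% × 1000 = 95.15 lb
  CaO: 12.76% × 1000 = 127.6 lb
Sums-versus-targets review given the weights on record, per the basis as stated (summed amounts equal target values modulo rounding of the values):
  Al2O3: 401.0·0.003000 = 1.203 lb (target 1.203 lb)
  SiO2: 246.1·0.6331 + 401.0·0.9950 = 554.8 lb (target 554.8 lb)
  ZnO: 126.2·0.9980 = 125.9 lb (target 125.9 lb)
  TiO2: 96.28·0.9900 = 95.32 lb (target 95.32 lb)
  MgO: 246.1·0.3174 + 77.24·0.2206 = 95.15 lb (target 95.15 lb)
  CaO: 186.4·0.5589 + 77.24·0.3031 = 127.6 lb (target 127.6 lb)
Glass-mass closure: total charge less LOI = 1000 lb (targets for the oxides total 1000 lb; basis as stated: 1000 lb — differing by rounding only).
Batch total: Σ batch = 1133 lb; the LOI term Σ batch·LOI equals 133.2 lb; the yield ratio, glass ÷ batch: 88.25%.

Revised batch per 1000 lb glaze:
  Aragonite sand: 186.4 lb
  Mg3Si4O10(OH)2: 246.1 lb
  Sand: 401.0 lb
  ZnO: 126.2 lb
  TiO2: 96.28 lb
  Dolomitic limestone: 77.24 lb
Total batch = 1133 lb; LOI loss = 133.2 lb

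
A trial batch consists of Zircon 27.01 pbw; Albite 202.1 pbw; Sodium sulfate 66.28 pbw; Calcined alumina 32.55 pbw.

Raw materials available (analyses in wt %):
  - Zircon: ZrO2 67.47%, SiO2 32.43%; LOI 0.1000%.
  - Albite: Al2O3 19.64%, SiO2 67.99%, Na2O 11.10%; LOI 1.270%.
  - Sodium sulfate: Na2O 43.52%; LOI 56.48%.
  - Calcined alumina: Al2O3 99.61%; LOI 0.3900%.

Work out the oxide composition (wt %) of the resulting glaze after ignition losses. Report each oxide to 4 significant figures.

Rounding to four significant digits governs every intermediate as printed; every computation runs at full float precision from first step to last — each reported figure is rounded once only. All derived quantities (yield, glass mass, the totals, LOI, the four compositions) are carried at full float precision from the weighed amounts at 287.8 pbw of glass as set out in the question or the answer.
What the batch supplies per oxide:
  ZrO2: 27.01·0.6747 = 18.22 pbw
  Al2O3: 202.1·0.1964 + 32.55·0.9961 = 72.12 pbw
  SiO2: 27.01·0.3243 + 202.1·0.6799 = 146.2 pbw
  Na2O: 202.1·0.1110 + 66.28·0.4352 = 51.28 pbw
LOI: 27.01·0.001000 + 202.1·0.01270 + 66.28·0.5648 + 32.55·0.003900 = 40.16 pbw
batch − LOI leaves glass = 327.9 − 40.16 = 287.8 pbw (= the summed oxide contributions)
each oxide over glass, ×100, is wt %

Glass mass = 287.8 pbw (batch 327.9 − LOI 40.16).
Composition: ZrO2 6.332%, Al2O3 25.06%, SiO2 50.79%, Na2O 17.82%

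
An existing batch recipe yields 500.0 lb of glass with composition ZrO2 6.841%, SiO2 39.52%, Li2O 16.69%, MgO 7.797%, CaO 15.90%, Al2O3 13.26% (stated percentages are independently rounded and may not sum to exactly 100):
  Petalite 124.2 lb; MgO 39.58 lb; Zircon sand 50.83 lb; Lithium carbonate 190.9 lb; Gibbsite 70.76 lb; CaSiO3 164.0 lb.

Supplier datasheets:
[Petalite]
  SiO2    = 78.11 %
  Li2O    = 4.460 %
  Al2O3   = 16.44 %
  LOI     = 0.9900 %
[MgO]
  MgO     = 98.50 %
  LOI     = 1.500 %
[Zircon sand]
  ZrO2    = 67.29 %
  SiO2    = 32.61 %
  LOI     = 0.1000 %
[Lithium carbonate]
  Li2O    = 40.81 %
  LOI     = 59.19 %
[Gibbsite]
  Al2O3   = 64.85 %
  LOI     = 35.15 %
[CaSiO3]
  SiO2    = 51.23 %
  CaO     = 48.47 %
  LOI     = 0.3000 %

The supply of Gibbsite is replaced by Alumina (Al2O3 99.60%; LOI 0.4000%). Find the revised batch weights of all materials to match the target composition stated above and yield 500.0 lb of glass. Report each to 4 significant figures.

Revised batch per 500.0 lb glass:
  Petalite: 124.2 lb
  MgO: 39.58 lb
  Zircon sand: 50.83 lb
  Lithium carbonate: 190.9 lb
  Alumina: 46.07 lb
  CaSiO3: 164.0 lb
Total batch = 615.6 lb; LOI loss = 115.5 lb

The whole derivation maintains full float precision in every operation; mid-chain values are printed rounded off to 4 significant figures within the worked lines. Exactly one rounding lands on each reported result — all derived quantities are computed starting from the weights for 500.0 lb of glass in exact precision (net glass mass, ignition loss, totals, yield, six oxide percentages), as quoted within question or answer.
Target oxide masses per 500.0 lb glass:
  ZrO2: 6.841% × 500.0 = 34.20 lb
  SiO2: 39.52% × 500.0 = 197.6 lb
  Li2O: 16.69% × 500.0 = 83.45 lb
  MgO: 7.797% × 500.0 = 38.98 lb
  CaO: 15.90% × 500.0 = 79.50 lb
  Al2O3: 13.26% × 500.0 = 66.30 lb
Balance tally, oxide-wise, given the weights on record, per the basis as stated (sums match the target masses inside rounding margins):
  ZrO2: 50.83·0.6729 = 34.20 lb (target 34.20 lb)
  SiO2: 124.2·0.7811 + 50.83·0.3261 + 164.0·0.5123 = 197.6 lb (target 197.6 lb)
  Li2O: 124.2·0.04460 + 190.9·0.4081 = 83.45 lb (target 83.45 lb)
  MgO: 39.58·0.9850 = 38.99 lb (target 38.98 lb)
  CaO: 164.0·0.4847 = 79.49 lb (target 79.50 lb)
  Al2O3: 124.2·0.1644 + 46.07·0.9960 = 66.30 lb (target 66.30 lb)
Mass balance on the glass: net batch after ignition = 500.0 lb (targets for the oxides total 500.0 lb; basis as stated: 500.0 lb — rounding explains the deltas).
Total batch = Σ batch = 615.6 lb; Σ batch·LOI gives LOI loss = 115.5 lb; yield = glass ÷ total batch = 81.23%.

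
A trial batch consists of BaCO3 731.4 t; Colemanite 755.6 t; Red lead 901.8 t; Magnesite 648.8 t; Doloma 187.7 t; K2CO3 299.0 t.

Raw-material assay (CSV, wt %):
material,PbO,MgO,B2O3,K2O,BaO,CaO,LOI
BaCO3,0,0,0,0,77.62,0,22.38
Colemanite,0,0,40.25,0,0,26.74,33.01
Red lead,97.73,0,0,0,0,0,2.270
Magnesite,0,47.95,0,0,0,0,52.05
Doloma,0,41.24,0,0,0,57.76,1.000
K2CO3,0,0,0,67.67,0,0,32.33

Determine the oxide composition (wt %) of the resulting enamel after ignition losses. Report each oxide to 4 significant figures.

Glass mass = 2654 t (batch 3524 − LOI 869.8).
Composition: PbO 33.20%, MgO 14.64%, B2O3 11.46%, K2O 7.622%, BaO 21.39%, CaO 11.70%

Values along the way appear (rounded to four significant digits) on the page. Each numeric step keeps full precision at each step. Every reported figure includes exactly one rounding; all derived quantities are carried in full float precision (LOI, glass mass, the six compositions, yield, the totals) from the weighed amounts for 2654 t of glass, exactly as shown in question or answer.
Oxide-by-oxide delivered mass:
  PbO: 901.8·0.9773 = 881.3 t
  MgO: 648.8·0.4795 + 187.7·0.4124 = 388.5 t
  B2O3: 755.6·0.4025 = 304.1 t
  K2O: 299.0·0.6767 = 202.3 t
  BaO: 731.4·0.7762 = 567.7 t
  CaO: 755.6·0.2674 + 187.7·0.5776 = 310.5 t
LOI: 731.4·0.2238 + 755.6·0.3301 + 901.8·0.02270 + 648.8·0.5205 + 187.7·0.01000 + 299.0·0.3233 = 869.8 t
Resulting glass, batch − LOI: 3524 − 869.8 = 2654 t (equal to the oxide-mass sum)
wt % = 100 × oxide mass / glass mass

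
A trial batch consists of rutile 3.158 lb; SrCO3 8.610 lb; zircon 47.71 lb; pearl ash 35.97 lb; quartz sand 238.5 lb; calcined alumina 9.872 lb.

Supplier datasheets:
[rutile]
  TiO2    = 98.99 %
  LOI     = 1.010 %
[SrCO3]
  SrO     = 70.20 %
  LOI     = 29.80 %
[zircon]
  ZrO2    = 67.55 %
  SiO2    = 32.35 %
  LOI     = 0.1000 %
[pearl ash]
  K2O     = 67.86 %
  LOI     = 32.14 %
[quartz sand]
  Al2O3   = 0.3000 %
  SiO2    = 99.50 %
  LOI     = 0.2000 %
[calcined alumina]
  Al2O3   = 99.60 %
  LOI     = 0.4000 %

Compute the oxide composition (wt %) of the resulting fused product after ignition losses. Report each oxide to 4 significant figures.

Rounding to 4 significant figures applies to each mid-chain value as printed — every computation runs at full float precision from start to finish. Every reported number receives exactly one rounding. The derived quantities, which include the six compositions, the yield, net glass mass, the totals, LOI, are carried in full float precision, as written in question or answer, from the weighed amounts for 329.1 lb of glass.
What the batch supplies per oxide:
  SrO: 8.610·0.7020 = 6.044 lb
  TiO2: 3.158·0.9899 = 3.126 lb
  ZrO2: 47.71·0.6755 = 32.23 lb
  K2O: 35.97·0.6786 = 24.41 lb
  Al2O3: 238.5·0.003000 + 9.872·0.9960 = 10.55 lb
  SiO2: 47.71·0.3235 + 238.5·0.9950 = 252.7 lb
LOI: 3.158·0.01010 + 8.610·0.2980 + 47.71·0.001000 + 35.97·0.3214 + 238.5·0.002000 + 9.872·0.004000 = 14.72 lb
batch − LOI leaves glass = 343.8 − 14.72 = 329.1 lb (equal to the oxide-mass sum)
wt % = 100 × oxide mass / glass mass

Glass mass = 329.1 lb (batch 343.8 − LOI 14.72).
Composition: SrO 1.837%, TiO2 0.9499%, ZrO2 9.793%, K2O 7.417%, Al2O3 3.205%, SiO2 76.80%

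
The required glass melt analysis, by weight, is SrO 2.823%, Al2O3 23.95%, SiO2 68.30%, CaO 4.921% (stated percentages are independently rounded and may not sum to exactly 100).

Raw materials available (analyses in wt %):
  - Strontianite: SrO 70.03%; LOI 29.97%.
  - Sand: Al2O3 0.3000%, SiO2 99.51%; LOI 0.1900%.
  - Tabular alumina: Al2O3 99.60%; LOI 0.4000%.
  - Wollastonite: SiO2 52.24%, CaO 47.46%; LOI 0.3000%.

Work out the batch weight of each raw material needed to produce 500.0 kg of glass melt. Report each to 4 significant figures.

Batch per 500.0 kg glass melt:
  Strontianite: 20.16 kg
  Sand: 316.0 kg
  Tabular alumina: 119.3 kg
  Wollastonite: 51.84 kg
Total batch = 507.3 kg; LOI loss = 7.275 kg; yield = 98.57%

Full float precision is maintained from first step to last; in-progress results are displayed (rounded to four significant figures) in the printout — a single rounding completes each reported figure; all derived quantities, which include yield, the four compositions, glass mass, totals, LOI, are carried in full precision, as quoted within either problem or answer, starting from the weights for 500.0 kg of glass.
Target oxide masses per 500.0 kg glass melt:
  SrO: 2.823% × 500.0 = 14.12 kg
  Al2O3: 23.95% × 500.0 = 119.8 kg
  SiO2: 68.30% × 500.0 = 341.5 kg
  CaO: 4.921% × 500.0 = 24.60 kg
Oxide-by-oxide audit with the batch weights as given, against the basis in use (every target is met by its sum modulo rounding of the values):
  SrO: 20.16·0.7003 = 14.12 kg (target 14.12 kg)
  Al2O3: 316.0·0.003000 + 119.3·0.9960 = 119.8 kg (target 119.8 kg)
  SiO2: 316.0·0.9951 + 51.84·0.5224 = 341.5 kg (target 341.5 kg)
  CaO: 51.84·0.4746 = 24.60 kg (target 24.60 kg)
Glass-mass closure: net batch after ignition = 500.0 kg (oxide target masses add up to 500.0 kg; versus the stated basis of 500.0 kg — gaps are rounding artifacts).
Whole-batch sum: Σ batch = 507.3 kg; LOI removed, Σ of batch·LOI: 7.275 kg; glass ÷ batch gives a yield of 98.57%.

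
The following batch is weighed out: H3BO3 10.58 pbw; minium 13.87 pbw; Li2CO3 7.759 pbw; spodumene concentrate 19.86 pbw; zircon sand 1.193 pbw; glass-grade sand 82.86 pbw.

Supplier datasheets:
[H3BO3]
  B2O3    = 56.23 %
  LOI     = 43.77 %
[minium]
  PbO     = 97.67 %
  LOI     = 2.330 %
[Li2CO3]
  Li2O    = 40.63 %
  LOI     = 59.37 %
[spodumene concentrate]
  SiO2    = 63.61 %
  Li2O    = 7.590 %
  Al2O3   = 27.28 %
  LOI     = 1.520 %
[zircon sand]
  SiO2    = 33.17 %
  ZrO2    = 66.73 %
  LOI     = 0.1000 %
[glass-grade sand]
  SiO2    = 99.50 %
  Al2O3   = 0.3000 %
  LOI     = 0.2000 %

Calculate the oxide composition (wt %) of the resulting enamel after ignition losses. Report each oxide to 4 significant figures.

Glass mass = 126.1 pbw (batch 136.1 − LOI 10.03).
Composition: SiO2 75.72%, ZrO2 0.6314%, Li2O 3.696%, Al2O3 4.494%, B2O3 4.718%, PbO 10.74%

The intermediate values appear rounded to 4 significant figures as written. All internal work carries full precision through every step. Each reported value takes a single rounding — the derived quantities (the yield, the six compositions, net glass mass, the totals, ignition loss) are re-derived at exact precision starting from the weights per 126.1 pbw of glass, precisely as stated by the problem or the answer.
Oxide-by-oxide delivered mass:
  SiO2: 19.86·0.6361 + 1.193·0.3317 + 82.86·0.9950 = 95.47 pbw
  ZrO2: 1.193·0.6673 = 0.7961 pbw
  Li2O: 7.759·0.4063 + 19.86·0.07590 = 4.660 pbw
  Al2O3: 19.86·0.2728 + 82.86·0.003000 = 5.666 pbw
  B2O3: 10.58·0.5623 = 5.949 pbw
  PbO: 13.87·0.9767 = 13.55 pbw
LOI: 10.58·0.4377 + 13.87·0.02330 + 7.759·0.5937 + 19.86·0.01520 + 1.193·0.001000 + 82.86·0.002000 = 10.03 pbw
Resulting glass, batch − LOI: 136.1 − 10.03 = 126.1 pbw (consistent with Σ oxide mass)
each oxide over glass, ×100, is wt %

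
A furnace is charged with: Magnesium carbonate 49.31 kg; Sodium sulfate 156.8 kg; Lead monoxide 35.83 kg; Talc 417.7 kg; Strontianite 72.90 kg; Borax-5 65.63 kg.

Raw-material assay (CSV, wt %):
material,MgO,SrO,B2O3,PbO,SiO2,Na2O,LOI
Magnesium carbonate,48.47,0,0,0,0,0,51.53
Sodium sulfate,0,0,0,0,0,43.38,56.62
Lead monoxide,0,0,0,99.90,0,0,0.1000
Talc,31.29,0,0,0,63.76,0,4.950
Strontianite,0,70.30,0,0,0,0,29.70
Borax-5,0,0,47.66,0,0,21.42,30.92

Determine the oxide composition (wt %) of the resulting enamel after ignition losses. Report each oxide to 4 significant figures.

Glass mass = 621.3 kg (batch 798.2 − LOI 176.8).
Composition: MgO 24.88%, SrO 8.248%, B2O3 5.034%, PbO 5.761%, SiO2 42.86%, Na2O 13.21%

In-progress results are displayed (rounded to four significant digits) when written out — the whole derivation runs at full float precision all the way through; every reported value is rounded exactly once; all derived quantities, including ignition loss, the six compositions, net glass mass, the totals, yield, are rebuilt from the batch weights for 621.3 kg of glass in exact precision, exactly as shown in the question or the answer.
Mass of each oxide from the mix:
  MgO: 49.31·0.4847 + 417.7·0.3129 = 154.6 kg
  SrO: 72.90·0.7030 = 51.25 kg
  B2O3: 65.63·0.4766 = 31.28 kg
  PbO: 35.83·0.9990 = 35.79 kg
  SiO2: 417.7·0.6376 = 266.3 kg
  Na2O: 156.8·0.4338 + 65.63·0.2142 = 82.08 kg
LOI: 49.31·0.5153 + 156.8·0.5662 + 35.83·0.001000 + 417.7·0.04950 + 72.90·0.2970 + 65.63·0.3092 = 176.8 kg
Net of LOI, the glass mass = 798.2 − 176.8 = 621.3 kg (the oxide masses sum to this)
percent share: oxide ÷ glass, ×100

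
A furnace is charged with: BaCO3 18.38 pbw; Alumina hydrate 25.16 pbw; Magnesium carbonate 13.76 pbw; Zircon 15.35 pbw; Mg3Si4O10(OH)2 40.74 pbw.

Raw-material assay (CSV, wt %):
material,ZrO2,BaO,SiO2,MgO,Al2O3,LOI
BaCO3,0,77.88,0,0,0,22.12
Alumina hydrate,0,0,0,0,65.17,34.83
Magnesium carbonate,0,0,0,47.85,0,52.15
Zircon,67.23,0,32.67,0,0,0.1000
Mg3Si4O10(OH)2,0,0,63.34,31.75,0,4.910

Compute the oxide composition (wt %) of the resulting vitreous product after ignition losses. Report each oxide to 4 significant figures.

Glass mass = 91.37 pbw (batch 113.4 − LOI 22.02).
Composition: ZrO2 11.29%, BaO 15.67%, SiO2 33.73%, MgO 21.36%, Al2O3 17.95%

Intermediates are printed with 4-significant-digit rounding at each printed step — each numeric step runs at full precision at all times. A single rounding finalizes each reported value. The derived quantities are re-derived using the weight values per 91.37 pbw of glass in full precision (the five compositions, the totals, LOI, glass mass, yield) exactly as printed in either problem or answer.
What the batch supplies per oxide:
  ZrO2: 15.35·0.6723 = 10.32 pbw
  BaO: 18.38·0.7788 = 14.31 pbw
  SiO2: 15.35·0.3267 + 40.74·0.6334 = 30.82 pbw
  MgO: 13.76·0.4785 + 40.74·0.3175 = 19.52 pbw
  Al2O3: 25.16·0.6517 = 16.40 pbw
LOI: 18.38·0.2212 + 25.16·0.3483 + 13.76·0.5215 + 15.35·0.001000 + 40.74·0.04910 = 22.02 pbw
batch − LOI leaves glass = 113.4 − 22.02 = 91.37 pbw (the oxide masses sum to this)
wt % = oxide mass / glass mass × 100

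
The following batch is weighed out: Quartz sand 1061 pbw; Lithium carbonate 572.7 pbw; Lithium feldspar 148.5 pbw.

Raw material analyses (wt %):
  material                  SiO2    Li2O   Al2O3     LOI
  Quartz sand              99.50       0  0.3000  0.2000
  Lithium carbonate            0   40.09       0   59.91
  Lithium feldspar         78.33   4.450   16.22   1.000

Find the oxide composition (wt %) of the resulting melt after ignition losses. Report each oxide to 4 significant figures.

Glass mass = 1435 pbw (batch 1782 − LOI 346.7).
Composition: SiO2 81.65%, Li2O 16.45%, Al2O3 1.900%

The whole derivation maintains full precision at every stage; values along the way are displayed rounded off to 4 significant digits within the worked lines; every reported figure is rounded only once — all derived quantities are re-derived in exact precision (three oxide percentages, yield, the totals, LOI, net glass mass) from the batch weights for 1435 pbw of glass, as they appear in question or answer.
Delivered oxide masses:
  SiO2: 1061·0.9950 + 148.5·0.7833 = 1172 pbw
  Li2O: 572.7·0.4009 + 148.5·0.04450 = 236.2 pbw
  Al2O3: 1061·0.003000 + 148.5·0.1622 = 27.27 pbw
LOI: 1061·0.002000 + 572.7·0.5991 + 148.5·0.01000 = 346.7 pbw
The glass mass, total less LOI, = 1782 − 346.7 = 1435 pbw (equal to the oxide-mass sum)
percent share: oxide ÷ glass, ×100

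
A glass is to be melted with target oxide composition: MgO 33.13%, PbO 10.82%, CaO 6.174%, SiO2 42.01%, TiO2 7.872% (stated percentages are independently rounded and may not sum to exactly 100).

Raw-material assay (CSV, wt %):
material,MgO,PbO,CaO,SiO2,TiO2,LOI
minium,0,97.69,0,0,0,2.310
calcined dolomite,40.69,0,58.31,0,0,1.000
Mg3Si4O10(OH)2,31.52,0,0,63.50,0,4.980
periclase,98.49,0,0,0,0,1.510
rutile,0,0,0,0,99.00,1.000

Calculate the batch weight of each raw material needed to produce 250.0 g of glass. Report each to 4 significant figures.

Batch per 250.0 g glass:
  minium: 27.69 g
  calcined dolomite: 26.47 g
  Mg3Si4O10(OH)2: 165.4 g
  periclase: 20.23 g
  rutile: 19.88 g
Total batch = 259.7 g; LOI loss = 9.646 g; yield = 96.29%

Working values are displayed (rounded to four significant figures) in the printout. Exact precision is kept from first step to last. A single rounding completes each reported result. The derived quantities, including ignition loss, the totals, the yield, glass mass, five oxide percentages, are recomputed from the batch weights at 250.0 g of glass at full precision as given in the problem or answer text.
Oxide-by-oxide targets in 250.0 g glass:
  MgO: 33.13% × 250.0 = 82.82 g
  PbO: 10.82% × 250.0 = 27.05 g
  CaO: 6.174% × 250.0 = 15.44 g
  SiO2: 42.01% × 250.0 = 105.0 g
  TiO2: 7.872% × 250.0 = 19.68 g
Sums-versus-targets review working from each reported weight, against the basis in use (sums match the target masses up to rounding of the answer):
  MgO: 26.47·0.4069 + 165.4·0.3152 + 20.23·0.9849 = 82.83 g (target 82.82 g)
  PbO: 27.69·0.9769 = 27.05 g (target 27.05 g)
  CaO: 26.47·0.5831 = 15.43 g (target 15.44 g)
  SiO2: 165.4·0.6350 = 105.0 g (target 105.0 g)
  TiO2: 19.88·0.9900 = 19.68 g (target 19.68 g)
Glass-mass bookkeeping: whole batch net of LOI = 250.0 g (per-oxide target masses sum to 250.0 g; against the stated basis, 250.0 g — a pure rounding effect).
Total batch = Σ batch = 259.7 g; LOI loss = Σ batch·LOI = 9.646 g; yield: glass divided by total = 96.29%.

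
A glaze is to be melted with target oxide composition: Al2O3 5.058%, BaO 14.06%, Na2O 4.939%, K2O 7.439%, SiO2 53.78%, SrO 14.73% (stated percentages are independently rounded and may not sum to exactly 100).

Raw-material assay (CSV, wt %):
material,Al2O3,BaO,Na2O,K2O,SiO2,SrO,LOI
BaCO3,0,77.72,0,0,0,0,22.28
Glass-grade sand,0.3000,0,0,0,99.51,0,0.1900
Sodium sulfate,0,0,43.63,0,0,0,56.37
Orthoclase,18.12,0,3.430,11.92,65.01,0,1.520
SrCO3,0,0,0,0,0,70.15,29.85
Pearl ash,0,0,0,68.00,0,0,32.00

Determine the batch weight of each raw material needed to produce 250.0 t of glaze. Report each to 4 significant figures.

Batch per 250.0 t glaze:
  BaCO3: 45.23 t
  Glass-grade sand: 90.50 t
  Sodium sulfate: 22.93 t
  Orthoclase: 68.29 t
  SrCO3: 52.49 t
  Pearl ash: 15.38 t
Total batch = 294.8 t; LOI loss = 44.80 t; yield = 84.80%

The working math maintains exact precision through the solve. Values along the way are printed, with 4-significant-figure rounding, between the steps; a single rounding completes each reported value; the derived quantities (glass mass, the yield, the totals, ignition loss, the six compositions) are computed at full precision using the weight values for 250.0 t of glass, as set out in either problem or answer.
Per-oxide target masses for 250.0 t glaze:
  Al2O3: 5.058% × 250.0 = 12.64 t
  BaO: 14.06% × 250.0 = 35.15 t
  Na2O: 4.939% × 250.0 = 12.35 t
  K2O: 7.439% × 250.0 = 18.60 t
  SiO2: 53.78% × 250.0 = 134.4 t
  SrO: 14.73% × 250.0 = 36.83 t
Sums-versus-targets review per the reported batch figures, under the basis named above (target by target, the sums agree inside rounding margins):
  Al2O3: 90.50·0.003000 + 68.29·0.1812 = 12.65 t (target 12.64 t)
  BaO: 45.23·0.7772 = 35.15 t (target 35.15 t)
  Na2O: 22.93·0.4363 + 68.29·0.03430 = 12.35 t (target 12.35 t)
  K2O: 68.29·0.1192 + 15.38·0.6800 = 18.60 t (target 18.60 t)
  SiO2: 90.50·0.9951 + 68.29·0.6501 = 134.5 t (target 134.4 t)
  SrO: 52.49·0.7015 = 36.82 t (target 36.83 t)
Glass mass check: batch total minus LOI = 250.0 t (the Σ of target masses is 250.0 t; stated basis 250.0 t — deltas are rounding alone).
Total batch = Σ batch = 294.8 t; ignition loss, Σ(batch × LOI) = 44.80 t; glass ÷ batch gives a yield of 84.80%.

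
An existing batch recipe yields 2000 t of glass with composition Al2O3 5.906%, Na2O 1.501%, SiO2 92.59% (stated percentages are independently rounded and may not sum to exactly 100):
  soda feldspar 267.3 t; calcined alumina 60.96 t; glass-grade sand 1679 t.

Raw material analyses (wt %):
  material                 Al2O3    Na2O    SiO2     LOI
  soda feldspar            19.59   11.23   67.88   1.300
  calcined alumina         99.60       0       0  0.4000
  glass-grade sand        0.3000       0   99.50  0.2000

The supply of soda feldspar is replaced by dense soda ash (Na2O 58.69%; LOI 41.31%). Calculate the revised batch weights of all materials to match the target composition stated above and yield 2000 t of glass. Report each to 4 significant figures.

Revised batch per 2000 t glass:
  dense soda ash: 51.15 t
  calcined alumina: 113.0 t
  glass-grade sand: 1861 t
Total batch = 2025 t; LOI loss = 25.30 t

Mid-chain values are printed, rounded to 4 significant figures, alongside each step. Exact precision is carried at each step. Each reported result is rounded a single time. All derived quantities (the three compositions, ignition loss, the yield, the totals, net glass mass) are computed using the weight values on 2000 t of glass in full float precision precisely as stated by the question or the answer.
The oxide mass targets at 2000 t glass:
  Al2O3: 5.906% × 2000 = 118.1 t
  Na2O: 1.501% × 2000 = 30.02 t
  SiO2: 92.59% × 2000 = 1852 t
A balance pass over the oxides, from the weights as reported, for the quoted basis mass (delivered sums recover each target net of answer rounding effects):
  Al2O3: 113.0·0.9960 + 1861·0.003000 = 118.1 t (target 118.1 t)
  Na2O: 51.15·0.5869 = 30.02 t (target 30.02 t)
  SiO2: 1861·0.9950 = 1852 t (target 1852 t)
Glass-mass closure: whole batch net of LOI = 2000 t (the Σ of target masses is 2000 t; basis as stated: 2000 t — a pure rounding effect).
Summing the batch: Σ batch = 2025 t; LOI removed, Σ of batch·LOI: 25.30 t; glass ÷ batch gives a yield of 98.75%.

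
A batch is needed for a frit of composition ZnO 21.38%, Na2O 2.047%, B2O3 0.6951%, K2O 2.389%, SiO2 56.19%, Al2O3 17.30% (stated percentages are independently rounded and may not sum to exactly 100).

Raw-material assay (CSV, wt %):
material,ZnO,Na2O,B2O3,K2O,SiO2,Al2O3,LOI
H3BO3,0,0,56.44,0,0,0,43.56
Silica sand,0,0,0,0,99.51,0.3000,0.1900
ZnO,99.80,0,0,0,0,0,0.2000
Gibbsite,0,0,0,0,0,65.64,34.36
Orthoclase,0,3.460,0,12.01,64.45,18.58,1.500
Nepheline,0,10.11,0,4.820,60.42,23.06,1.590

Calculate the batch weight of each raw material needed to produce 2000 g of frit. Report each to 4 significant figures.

Batch per 2000 g frit:
  H3BO3: 24.63 g
  Silica sand: 763.5 g
  ZnO: 428.5 g
  Gibbsite: 336.9 g
  Orthoclase: 272.8 g
  Nepheline: 311.6 g
Total batch = 2138 g; LOI loss = 137.8 g; yield = 93.55%

Values along the way appear rounded off to 4 significant digits as written — each numeric step runs at exact precision at all times; each reported result is rounded exactly once; the derived quantities are carried in full precision (six oxide percentages, ignition loss, the totals, yield, glass mass) from the weighed amounts on 2000 g of glass, as they appear in the problem or answer text.
Oxide-by-oxide targets in 2000 g frit:
  ZnO: 21.38% × 2000 = 427.6 g
  Na2O: 2.047% × 2000 = 40.94 g
  B2O3: 0.6951% × 2000 = 13.90 g
  K2O: 2.389% × 2000 = 47.78 g
  SiO2: 56.19% × 2000 = 1124 g
  Al2O3: 17.30% × 2000 = 346.0 g
Verifying the oxide balance with the batch weights as given, at the basis given (target by target, the sums agree given rounding of the digits):
  ZnO: 428.5·0.9980 = 427.6 g (target 427.6 g)
  Na2O: 272.8·0.03460 + 311.6·0.1011 = 40.94 g (target 40.94 g)
  B2O3: 24.63·0.5644 = 13.90 g (target 13.90 g)
  K2O: 272.8·0.1201 + 311.6·0.04820 = 47.78 g (target 47.78 g)
  SiO2: 763.5·0.9951 + 272.8·0.6445 + 311.6·0.6042 = 1124 g (target 1124 g)
  Al2O3: 763.5·0.003000 + 336.9·0.6564 + 272.8·0.1858 + 311.6·0.2306 = 346.0 g (target 346.0 g)
Glass-mass closure: whole batch net of LOI = 2000 g (summing oxide targets gives 2000 g; stated basis 2000 g — a pure rounding effect).
Summing the batch: Σ batch = 2138 g; loss to ignition Σ batch·LOI = 137.8 g; glass ÷ batch gives a yield of 93.55%.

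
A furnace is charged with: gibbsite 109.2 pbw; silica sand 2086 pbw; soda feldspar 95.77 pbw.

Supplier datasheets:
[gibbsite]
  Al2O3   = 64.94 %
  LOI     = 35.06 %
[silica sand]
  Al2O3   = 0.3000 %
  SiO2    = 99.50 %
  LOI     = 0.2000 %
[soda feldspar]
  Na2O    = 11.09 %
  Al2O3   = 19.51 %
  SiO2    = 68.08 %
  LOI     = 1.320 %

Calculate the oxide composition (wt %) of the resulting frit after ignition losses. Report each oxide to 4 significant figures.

The whole derivation keeps full precision all the way through — working values are shown with 4-significant-digit rounding within the worked lines. A single rounding yields each reported number; derived quantities, including the totals, the three compositions, yield, LOI, net glass mass, are recomputed using the weight values at 2247 pbw of glass in full precision as they appear in either problem or answer.
Per-oxide mass from batch:
  Na2O: 95.77·0.1109 = 10.62 pbw
  Al2O3: 109.2·0.6494 + 2086·0.003000 + 95.77·0.1951 = 95.86 pbw
  SiO2: 2086·0.9950 + 95.77·0.6808 = 2141 pbw
LOI: 109.2·0.3506 + 2086·0.002000 + 95.77·0.01320 = 43.72 pbw
Glass mass = batch − LOI = 2291 − 43.72 = 2247 pbw (equal to the oxide-mass sum)
oxide / glass × 100 gives the wt %

Glass mass = 2247 pbw (batch 2291 − LOI 43.72).
Composition: Na2O 0.4726%, Al2O3 4.266%, SiO2 95.26%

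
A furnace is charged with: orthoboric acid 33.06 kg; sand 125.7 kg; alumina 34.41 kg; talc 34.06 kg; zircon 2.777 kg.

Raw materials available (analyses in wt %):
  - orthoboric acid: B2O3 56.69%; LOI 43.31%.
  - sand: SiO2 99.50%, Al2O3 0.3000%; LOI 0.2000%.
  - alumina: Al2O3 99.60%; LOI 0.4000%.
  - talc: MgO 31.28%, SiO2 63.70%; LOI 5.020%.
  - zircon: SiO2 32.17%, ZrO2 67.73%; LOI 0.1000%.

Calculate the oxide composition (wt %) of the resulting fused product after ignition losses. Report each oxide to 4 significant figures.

Working values are displayed (rounded to 4 significant digits) as written — each numeric step keeps exact precision throughout; each reported figure is rounded just once — all derived quantities (yield, glass mass, ignition loss, totals, five oxide percentages) are carried from the batch weights at 213.6 kg of glass at full float precision as given in the problem or the answer.
What the batch supplies per oxide:
  MgO: 34.06·0.3128 = 10.65 kg
  SiO2: 125.7·0.9950 + 34.06·0.6370 + 2.777·0.3217 = 147.7 kg
  B2O3: 33.06·0.5669 = 18.74 kg
  ZrO2: 2.777·0.6773 = 1.881 kg
  Al2O3: 125.7·0.003000 + 34.41·0.9960 = 34.65 kg
LOI: 33.06·0.4331 + 125.7·0.002000 + 34.41·0.004000 + 34.06·0.05020 + 2.777·0.001000 = 16.42 kg
Glass mass = batch − LOI = 230.0 − 16.42 = 213.6 kg (matching Σ of the oxides)
wt %: oxide over glass, times 100

Glass mass = 213.6 kg (batch 230.0 − LOI 16.42).
Composition: MgO 4.988%, SiO2 69.13%, B2O3 8.775%, ZrO2 0.8806%, Al2O3 16.22%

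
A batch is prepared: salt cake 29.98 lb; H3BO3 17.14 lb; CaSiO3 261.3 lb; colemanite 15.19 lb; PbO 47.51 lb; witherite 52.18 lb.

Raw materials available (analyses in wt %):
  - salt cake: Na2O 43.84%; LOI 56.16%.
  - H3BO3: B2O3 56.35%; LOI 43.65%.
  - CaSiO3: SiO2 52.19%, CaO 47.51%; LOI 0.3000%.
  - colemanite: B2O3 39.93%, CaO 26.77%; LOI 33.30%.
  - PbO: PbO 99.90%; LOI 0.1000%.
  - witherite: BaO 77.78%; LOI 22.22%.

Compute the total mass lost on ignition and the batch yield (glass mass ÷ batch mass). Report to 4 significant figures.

Working values are shown with 4-significant-digit rounding as written. All internal work keeps exact precision through the solve — every reported value is rounded just once; derived quantities are rebuilt at full precision (LOI, net glass mass, the six compositions, the yield, the totals) from the weighed amounts for 381.5 lb of glass, exactly as printed in the problem or answer text.
Ignition loss by material:
  salt cake: 29.98 × 0.5616 = 16.84 lb
  H3BO3: 17.14 × 0.4365 = 7.482 lb
  CaSiO3: 261.3 × 0.003000 = 0.7839 lb
  colemanite: 15.19 × 0.3330 = 5.058 lb
  PbO: 47.51 × 0.001000 = 0.04751 lb
  witherite: 52.18 × 0.2222 = 11.59 lb
Total LOI = 41.80 lb
Glass = batch − LOI = 423.3 − 41.80 = 381.5 lb

LOI loss = 41.80 lb; glass = 381.5 lb; yield = 90.12%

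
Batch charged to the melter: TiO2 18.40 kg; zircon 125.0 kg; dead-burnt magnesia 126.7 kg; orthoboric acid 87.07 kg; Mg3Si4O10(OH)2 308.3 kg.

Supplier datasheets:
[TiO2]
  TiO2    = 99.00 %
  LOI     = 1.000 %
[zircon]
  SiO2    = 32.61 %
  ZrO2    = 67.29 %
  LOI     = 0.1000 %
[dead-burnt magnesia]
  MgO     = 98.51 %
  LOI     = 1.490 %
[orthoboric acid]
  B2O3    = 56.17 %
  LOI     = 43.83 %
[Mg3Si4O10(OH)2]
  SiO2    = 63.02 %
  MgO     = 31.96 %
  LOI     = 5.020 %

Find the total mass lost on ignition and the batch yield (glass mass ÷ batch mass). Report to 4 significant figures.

LOI loss = 55.84 kg; glass = 609.6 kg; yield = 91.61%

Every computation carries exact precision end to end. Mid-chain values are shown rounded off to 4 significant figures when written out. Each reported number receives exactly one rounding — derived quantities are re-derived using the weight values for 609.6 kg of glass in exact precision (yield, totals, the five compositions, glass mass, LOI) as given in either problem or answer.
Each material's LOI contribution:
  TiO2: 18.40 × 0.01000 = 0.1840 kg
  zircon: 125.0 × 0.001000 = 0.1250 kg
  dead-burnt magnesia: 126.7 × 0.01490 = 1.888 kg
  orthoboric acid: 87.07 × 0.4383 = 38.16 kg
  Mg3Si4O10(OH)2: 308.3 × 0.05020 = 15.48 kg
Total LOI = 55.84 kg
Glass = batch − LOI = 665.5 − 55.84 = 609.6 kg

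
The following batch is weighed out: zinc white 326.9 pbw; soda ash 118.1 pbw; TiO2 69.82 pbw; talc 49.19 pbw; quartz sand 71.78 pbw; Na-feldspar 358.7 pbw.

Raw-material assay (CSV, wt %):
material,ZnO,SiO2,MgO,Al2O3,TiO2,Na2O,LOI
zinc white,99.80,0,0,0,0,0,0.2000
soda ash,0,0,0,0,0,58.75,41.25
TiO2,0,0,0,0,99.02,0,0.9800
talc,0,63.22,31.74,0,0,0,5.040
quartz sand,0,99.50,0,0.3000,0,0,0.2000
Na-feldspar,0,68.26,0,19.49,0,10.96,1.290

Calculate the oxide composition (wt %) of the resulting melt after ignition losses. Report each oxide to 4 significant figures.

Glass mass = 937.2 pbw (batch 994.5 − LOI 57.30).
Composition: ZnO 34.81%, SiO2 37.06%, MgO 1.666%, Al2O3 7.483%, TiO2 7.377%, Na2O 11.60%

Each numeric step carries exact precision end to end — values along the way are printed (rounded to 4 significant figures) as written; each reported figure takes exactly one rounding. Derived quantities (net glass mass, the yield, the totals, the six compositions, ignition loss) are recomputed from the batch weights at 937.2 pbw of glass at full precision as given in question or answer.
Per-oxide mass from batch:
  ZnO: 326.9·0.9980 = 326.2 pbw
  SiO2: 49.19·0.6322 + 71.78·0.9950 + 358.7·0.6826 = 347.4 pbw
  MgO: 49.19·0.3174 = 15.61 pbw
  Al2O3: 71.78·0.003000 + 358.7·0.1949 = 70.13 pbw
  TiO2: 69.82·0.9902 = 69.14 pbw
  Na2O: 118.1·0.5875 + 358.7·0.1096 = 108.7 pbw
LOI: 326.9·0.002000 + 118.1·0.4125 + 69.82·0.009800 + 49.19·0.05040 + 71.78·0.002000 + 358.7·0.01290 = 57.30 pbw
Resulting glass, batch − LOI: 994.5 − 57.30 = 937.2 pbw (consistent with Σ oxide mass)
each wt % is 100 × oxide ÷ glass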